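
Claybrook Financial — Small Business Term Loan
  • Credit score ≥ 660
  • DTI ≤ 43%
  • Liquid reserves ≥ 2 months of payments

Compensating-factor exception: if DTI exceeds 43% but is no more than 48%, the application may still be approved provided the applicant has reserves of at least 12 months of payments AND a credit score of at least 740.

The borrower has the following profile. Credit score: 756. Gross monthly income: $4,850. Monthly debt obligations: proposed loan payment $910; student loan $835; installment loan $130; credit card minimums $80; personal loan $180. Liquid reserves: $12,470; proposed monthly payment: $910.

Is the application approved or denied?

Credit score 756 ≥ 660 (meets base)
Total debts = (910 + 835 + 130 + 80 + 180) = 2,135. DTI: 2,135 ÷ 4,850 = 44%, over the 43% base limit.
Reserves = 12,470/910 = 13.7 months ≥ 2
44% falls in the override range (43%–48%), so the compensating-factor test applies.
Override check — reserves: 13.7 mo (ok); score: 756 (ok).
Both override conditions satisfied; DTI exception granted.

Approved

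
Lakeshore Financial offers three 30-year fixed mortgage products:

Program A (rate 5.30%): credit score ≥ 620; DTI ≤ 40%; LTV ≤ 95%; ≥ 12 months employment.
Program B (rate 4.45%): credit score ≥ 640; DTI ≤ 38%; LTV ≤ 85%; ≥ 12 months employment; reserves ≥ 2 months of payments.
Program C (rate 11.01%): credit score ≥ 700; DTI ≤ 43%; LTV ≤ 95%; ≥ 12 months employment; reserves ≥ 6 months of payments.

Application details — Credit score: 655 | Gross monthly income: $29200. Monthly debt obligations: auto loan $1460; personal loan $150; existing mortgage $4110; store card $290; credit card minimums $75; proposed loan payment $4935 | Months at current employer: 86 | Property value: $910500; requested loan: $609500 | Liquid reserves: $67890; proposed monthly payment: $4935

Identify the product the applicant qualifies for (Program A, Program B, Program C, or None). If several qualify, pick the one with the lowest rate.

Program B

Total debts = (1,460 + 150 + 4,110 + 290 + 75 + 4,935) = 11,020; DTI = 11,020/29,200 = 37.7%.
LTV = 609,500/910,500 = 66.9%.
Reserves = 67,890/4,935 = 13.8 months.
Program A: score 655 ≥ 620; DTI 37.7% ≤ 40%; LTV 66.9% ≤ 95%; employment 86 ≥ 12 mo → qualifies.
Program B: score 655 ≥ 640; DTI 37.7% ≤ 38%; LTV 66.9% ≤ 85%; employment 86 ≥ 12 mo; reserves 13.8 ≥ 2 mo → qualifies.
Program C: score 655 < 700; DTI 37.7% ≤ 43%; LTV 66.9% ≤ 95%; employment 86 ≥ 12 mo; reserves 13.8 ≥ 6 mo → does not qualify.
Qualifying: Program A, Program B. Lowest rate is 4.45% → Program B.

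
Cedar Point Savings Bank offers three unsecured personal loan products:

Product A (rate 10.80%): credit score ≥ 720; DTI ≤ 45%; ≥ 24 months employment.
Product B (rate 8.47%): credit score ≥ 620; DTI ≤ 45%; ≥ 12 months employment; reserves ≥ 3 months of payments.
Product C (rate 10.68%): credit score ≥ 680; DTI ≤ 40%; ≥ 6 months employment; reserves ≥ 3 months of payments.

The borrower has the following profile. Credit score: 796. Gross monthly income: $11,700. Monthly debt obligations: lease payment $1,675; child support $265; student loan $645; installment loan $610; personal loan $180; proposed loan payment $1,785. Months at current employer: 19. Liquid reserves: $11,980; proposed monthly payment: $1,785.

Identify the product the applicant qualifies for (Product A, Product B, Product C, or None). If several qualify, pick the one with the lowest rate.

Total debts = (1,675 + 265 + 645 + 610 + 180 + 1,785) = 5,160; DTI = 5,160/11,700 = 44.1%.
Reserves = 11,980/1,785 = 6.7 months.
Product A: score 796 ≥ 720; DTI 44.1% ≤ 45%; employment 19 < 24 mo → does not qualify.
Product B: score 796 ≥ 620; DTI 44.1% ≤ 45%; employment 19 ≥ 12 mo; reserves 6.7 ≥ 3 mo → qualifies.
Product C: score 796 ≥ 680; DTI 44.1% > 40%; employment 19 ≥ 6 mo; reserves 6.7 ≥ 3 mo → does not qualify.

Product B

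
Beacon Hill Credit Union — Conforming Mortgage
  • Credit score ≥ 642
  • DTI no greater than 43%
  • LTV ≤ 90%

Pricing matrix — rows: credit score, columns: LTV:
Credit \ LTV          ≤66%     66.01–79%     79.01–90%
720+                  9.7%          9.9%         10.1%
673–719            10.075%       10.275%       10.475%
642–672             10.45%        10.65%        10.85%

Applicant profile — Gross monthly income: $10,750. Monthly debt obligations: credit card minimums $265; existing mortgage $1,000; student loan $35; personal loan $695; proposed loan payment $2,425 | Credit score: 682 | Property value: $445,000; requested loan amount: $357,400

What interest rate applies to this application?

Credit score 682 ≥ 642; Total monthly debts = (265 + 1,000 + 35 + 695 + 2,425) = 4,420. DTI: 4,420 ÷ 10,750 = 41.1%, within the 43% cap
LTV = 357,400/445,000 = 80.3% ≤ 90%
Score 682 is in the 673–719 band; LTV 80.3% is in the 79.01–90% band → 10.475%.

10.475%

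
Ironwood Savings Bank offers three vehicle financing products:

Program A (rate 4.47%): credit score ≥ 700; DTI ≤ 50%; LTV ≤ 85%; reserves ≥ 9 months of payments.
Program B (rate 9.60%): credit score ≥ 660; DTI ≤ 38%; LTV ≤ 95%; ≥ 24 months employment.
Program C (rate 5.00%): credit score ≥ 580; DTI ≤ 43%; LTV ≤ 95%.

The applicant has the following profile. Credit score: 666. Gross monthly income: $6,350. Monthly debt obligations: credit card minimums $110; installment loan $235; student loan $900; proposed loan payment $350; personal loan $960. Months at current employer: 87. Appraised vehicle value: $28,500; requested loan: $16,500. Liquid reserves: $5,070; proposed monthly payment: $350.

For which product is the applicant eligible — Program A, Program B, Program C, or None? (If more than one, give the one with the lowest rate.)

Total debts = (110 + 235 + 900 + 350 + 960) = 2,555; DTI = 2,555/6,350 = 40.2%.
LTV = 16,500/28,500 = 57.9%.
Reserves = 5,070/350 = 14.5 months.
Program A: score 666 < 700; DTI 40.2% ≤ 50%; LTV 57.9% ≤ 85%; reserves 14.5 ≥ 9 mo → does not qualify.
Program B: score 666 ≥ 660; DTI 40.2% > 38%; LTV 57.9% ≤ 95%; employment 87 ≥ 24 mo → does not qualify.
Program C: score 666 ≥ 580; DTI 40.2% ≤ 43%; LTV 57.9% ≤ 95% → qualifies.

Program C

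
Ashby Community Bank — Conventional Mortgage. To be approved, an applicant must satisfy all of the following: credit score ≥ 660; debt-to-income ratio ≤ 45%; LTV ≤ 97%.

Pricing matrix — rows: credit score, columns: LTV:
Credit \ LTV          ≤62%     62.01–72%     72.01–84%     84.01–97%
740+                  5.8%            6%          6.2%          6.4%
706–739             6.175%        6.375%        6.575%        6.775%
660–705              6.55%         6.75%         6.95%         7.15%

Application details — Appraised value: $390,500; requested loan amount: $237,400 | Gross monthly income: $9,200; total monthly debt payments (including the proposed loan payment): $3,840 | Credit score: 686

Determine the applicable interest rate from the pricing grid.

6.55%

Credit score 686 ≥ 660; DTI: 3,840 ÷ 9,200 = 41.7%, within the 45% cap
LTV = 237,400/390,500 = 60.8% ≤ 97%
Score 686 is in the 660–705 band; LTV 60.8% is in the ≤62% band → 6.55%.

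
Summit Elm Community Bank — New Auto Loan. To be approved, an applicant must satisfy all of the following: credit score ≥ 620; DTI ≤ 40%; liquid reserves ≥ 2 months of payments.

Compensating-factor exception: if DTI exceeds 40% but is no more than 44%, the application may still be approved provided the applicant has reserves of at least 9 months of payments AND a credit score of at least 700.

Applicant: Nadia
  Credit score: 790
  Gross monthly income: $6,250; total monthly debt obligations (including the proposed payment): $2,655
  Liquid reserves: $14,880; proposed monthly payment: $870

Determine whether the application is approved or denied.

Approved

Credit score 790 ≥ 620 (meets base)
DTI: 2,655 ÷ 6,250 = 42.5%, over the 40% base limit.
Liquid reserves cover 14,880/870 = 17.1 months — ≥ 2 required
DTI 42.5% is within the 40%–44% exception band; checking compensating factors.
Reserves 17.1 ≥ 9 months; credit score 790 ≥ 700.
Both compensating conditions met → exception applies.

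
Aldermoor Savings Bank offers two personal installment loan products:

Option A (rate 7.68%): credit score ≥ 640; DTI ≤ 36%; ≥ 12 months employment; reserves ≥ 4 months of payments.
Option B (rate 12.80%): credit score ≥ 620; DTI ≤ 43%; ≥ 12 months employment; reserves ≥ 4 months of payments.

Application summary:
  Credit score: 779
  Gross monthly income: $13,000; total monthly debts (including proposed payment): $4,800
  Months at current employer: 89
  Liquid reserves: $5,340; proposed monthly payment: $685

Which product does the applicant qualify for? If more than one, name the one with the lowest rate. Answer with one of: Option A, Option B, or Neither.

Option B

DTI = 4,800/13,000 = 36.9%.
Reserves = 5,340/685 = 7.8 months.
Option A: score 779 ≥ 640; DTI 36.9% > 36%; employment 89 ≥ 12 mo; reserves 7.8 ≥ 4 mo → does not qualify.
Option B: score 779 ≥ 620; DTI 36.9% ≤ 43%; employment 89 ≥ 12 mo; reserves 7.8 ≥ 4 mo → qualifies.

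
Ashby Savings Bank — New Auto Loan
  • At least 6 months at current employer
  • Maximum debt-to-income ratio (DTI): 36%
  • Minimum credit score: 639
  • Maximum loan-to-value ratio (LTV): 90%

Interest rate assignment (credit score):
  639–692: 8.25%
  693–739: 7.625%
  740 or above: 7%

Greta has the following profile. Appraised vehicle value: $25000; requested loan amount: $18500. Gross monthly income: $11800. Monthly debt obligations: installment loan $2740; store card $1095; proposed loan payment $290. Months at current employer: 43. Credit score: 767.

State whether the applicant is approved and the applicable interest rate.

Credit score 767 ≥ 639 (meets minimum)
Total monthly debts = (2,740 + 1,095 + 290) = 4,125. DTI: 4,125 ÷ 11,800 = 35%, within the 36% cap
LTV = 18,500/25,000 = 74% ≤ 90%
Employment 43 ≥ 6 months
All requirements met. Score 767 falls in the 740 or above tier → 7%.

Approved at 7%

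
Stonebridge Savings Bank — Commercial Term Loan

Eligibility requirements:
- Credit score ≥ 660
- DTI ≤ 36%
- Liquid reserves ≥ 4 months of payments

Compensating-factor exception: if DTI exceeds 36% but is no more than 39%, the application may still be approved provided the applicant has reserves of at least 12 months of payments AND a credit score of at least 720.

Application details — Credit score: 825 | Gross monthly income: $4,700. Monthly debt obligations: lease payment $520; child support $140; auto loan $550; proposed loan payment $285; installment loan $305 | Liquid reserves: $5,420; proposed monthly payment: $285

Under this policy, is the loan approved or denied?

Approved

Credit score 825 ≥ 660 (meets base)
Total debts = (520 + 140 + 550 + 285 + 305) = 1,800. DTI: 1,800 ÷ 4,700 = 38.3%, over the 36% base limit.
Liquid reserves cover 5,420/285 = 19.0 months — ≥ 4 required
DTI 38.3% is within the 36%–39% exception band; checking compensating factors.
Reserves 19.0 ≥ 12 months; credit score 825 ≥ 720.
Both compensating conditions met → exception applies.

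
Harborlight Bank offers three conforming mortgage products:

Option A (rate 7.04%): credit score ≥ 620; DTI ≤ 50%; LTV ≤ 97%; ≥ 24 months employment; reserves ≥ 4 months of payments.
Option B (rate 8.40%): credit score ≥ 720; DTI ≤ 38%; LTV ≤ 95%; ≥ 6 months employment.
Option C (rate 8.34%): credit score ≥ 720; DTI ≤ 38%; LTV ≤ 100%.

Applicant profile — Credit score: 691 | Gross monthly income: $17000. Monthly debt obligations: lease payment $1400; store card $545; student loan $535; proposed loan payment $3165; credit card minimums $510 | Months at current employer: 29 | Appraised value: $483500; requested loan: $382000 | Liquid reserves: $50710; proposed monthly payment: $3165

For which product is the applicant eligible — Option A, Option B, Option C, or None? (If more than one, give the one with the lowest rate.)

Option A

Total debts = (1,400 + 545 + 535 + 3,165 + 510) = 6,155; DTI = 6,155/17,000 = 36.2%.
LTV = 382,000/483,500 = 79%.
Reserves = 50,710/3,165 = 16.0 months.
Option A: score 691 ≥ 620; DTI 36.2% ≤ 50%; LTV 79% ≤ 97%; employment 29 ≥ 24 mo; reserves 16.0 ≥ 4 mo → qualifies.
Option B: score 691 < 720; DTI 36.2% ≤ 38%; LTV 79% ≤ 95%; employment 29 ≥ 6 mo → does not qualify.
Option C: score 691 < 720; DTI 36.2% ≤ 38%; LTV 79% ≤ 100% → does not qualify.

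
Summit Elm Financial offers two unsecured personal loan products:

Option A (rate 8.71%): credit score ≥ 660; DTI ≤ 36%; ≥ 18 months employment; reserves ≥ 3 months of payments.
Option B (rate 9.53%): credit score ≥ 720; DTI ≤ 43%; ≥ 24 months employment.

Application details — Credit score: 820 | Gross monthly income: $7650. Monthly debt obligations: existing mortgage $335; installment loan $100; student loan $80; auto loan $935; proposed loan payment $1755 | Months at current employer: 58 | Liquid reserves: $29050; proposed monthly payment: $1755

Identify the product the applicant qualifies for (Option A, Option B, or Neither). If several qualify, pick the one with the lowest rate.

Total debts = (335 + 100 + 80 + 935 + 1,755) = 3,205; DTI = 3,205/7,650 = 41.9%.
Reserves = 29,050/1,755 = 16.6 months.
Option A: score 820 ≥ 660; DTI 41.9% > 36%; employment 58 ≥ 18 mo; reserves 16.6 ≥ 3 mo → does not qualify.
Option B: score 820 ≥ 720; DTI 41.9% ≤ 43%; employment 58 ≥ 24 mo → qualifies.

Option B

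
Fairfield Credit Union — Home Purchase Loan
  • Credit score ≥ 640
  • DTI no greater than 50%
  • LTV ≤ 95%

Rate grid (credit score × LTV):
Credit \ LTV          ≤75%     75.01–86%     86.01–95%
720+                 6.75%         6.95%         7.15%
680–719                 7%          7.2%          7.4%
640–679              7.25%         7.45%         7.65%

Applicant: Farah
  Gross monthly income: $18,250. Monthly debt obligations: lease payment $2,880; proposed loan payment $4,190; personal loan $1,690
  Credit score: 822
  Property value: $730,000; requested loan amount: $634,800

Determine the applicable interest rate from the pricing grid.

Credit score 822 ≥ 640; Total monthly debts = (2,880 + 4,190 + 1,690) = 8,760. DTI: 8,760 ÷ 18,250 = 48%, within the 50% cap
LTV: 634,800 ÷ 730,000 = 87%, within 95% cap
Score 822 is in the 720+ band; LTV 87% is in the 86.01–95% band → 7.15%.

7.15%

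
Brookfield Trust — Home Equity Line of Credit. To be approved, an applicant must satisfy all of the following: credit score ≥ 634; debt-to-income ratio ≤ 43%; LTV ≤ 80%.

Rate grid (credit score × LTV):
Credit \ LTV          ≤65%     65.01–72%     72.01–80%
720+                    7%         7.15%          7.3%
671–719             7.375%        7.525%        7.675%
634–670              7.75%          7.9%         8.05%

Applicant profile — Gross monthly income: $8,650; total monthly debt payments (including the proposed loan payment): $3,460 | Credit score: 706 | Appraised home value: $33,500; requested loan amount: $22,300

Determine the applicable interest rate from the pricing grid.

Credit score 706 ≥ 634; DTI: 3,460 ÷ 8,650 = 40%, within the 43% cap
Loan-to-value = 22,300/33,500 = 66.6% — pass (80% max)
Score 706 is in the 671–719 band; LTV 66.6% is in the 65.01–72% band → 7.525%.

7.525%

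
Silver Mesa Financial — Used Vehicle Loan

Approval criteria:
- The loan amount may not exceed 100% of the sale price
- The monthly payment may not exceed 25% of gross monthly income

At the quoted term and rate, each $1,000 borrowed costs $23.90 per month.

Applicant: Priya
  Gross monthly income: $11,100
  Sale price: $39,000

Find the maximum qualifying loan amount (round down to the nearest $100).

$39,000

Payment cap: 25% × $11,100 = $2,775/month.
At $23.90 per $1,000, that supports 2,775/23.90 × 1,000 ≈ $116,108 → $116,100.
LTV cap: 100% × $39,000 = $39,000 → $39,000.
Binding constraint: loan-to-value.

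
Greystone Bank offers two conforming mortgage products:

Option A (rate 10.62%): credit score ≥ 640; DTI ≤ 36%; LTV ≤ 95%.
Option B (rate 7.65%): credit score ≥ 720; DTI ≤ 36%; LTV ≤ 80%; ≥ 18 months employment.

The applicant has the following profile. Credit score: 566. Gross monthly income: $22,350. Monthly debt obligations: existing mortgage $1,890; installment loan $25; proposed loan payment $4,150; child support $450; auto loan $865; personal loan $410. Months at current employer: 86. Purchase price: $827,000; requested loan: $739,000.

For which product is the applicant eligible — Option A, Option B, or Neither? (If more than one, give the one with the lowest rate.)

Neither

Total debts = (1,890 + 25 + 4,150 + 450 + 865 + 410) = 7,790; DTI = 7,790/22,350 = 34.9%.
LTV = 739,000/827,000 = 89.4%.
Option A: score 566 < 640; DTI 34.9% ≤ 36%; LTV 89.4% ≤ 95% → does not qualify.
Option B: score 566 < 720; DTI 34.9% ≤ 36%; LTV 89.4% > 80%; employment 86 ≥ 18 mo → does not qualify.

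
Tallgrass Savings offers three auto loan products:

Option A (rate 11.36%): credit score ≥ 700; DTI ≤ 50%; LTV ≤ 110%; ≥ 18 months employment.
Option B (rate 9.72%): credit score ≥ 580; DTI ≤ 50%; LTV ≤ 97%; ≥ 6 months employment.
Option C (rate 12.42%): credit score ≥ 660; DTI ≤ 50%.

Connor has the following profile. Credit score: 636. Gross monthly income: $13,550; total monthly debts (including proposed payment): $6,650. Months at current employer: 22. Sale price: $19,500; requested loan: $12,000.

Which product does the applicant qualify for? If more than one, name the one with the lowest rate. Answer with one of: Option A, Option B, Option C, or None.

DTI = 6,650/13,550 = 49.1%.
LTV = 12,000/19,500 = 61.5%.
Option A: score 636 < 700; DTI 49.1% ≤ 50%; LTV 61.5% ≤ 110%; employment 22 ≥ 18 mo → does not qualify.
Option B: score 636 ≥ 580; DTI 49.1% ≤ 50%; LTV 61.5% ≤ 97%; employment 22 ≥ 6 mo → qualifies.
Option C: score 636 < 660; DTI 49.1% ≤ 50% → does not qualify.

Option B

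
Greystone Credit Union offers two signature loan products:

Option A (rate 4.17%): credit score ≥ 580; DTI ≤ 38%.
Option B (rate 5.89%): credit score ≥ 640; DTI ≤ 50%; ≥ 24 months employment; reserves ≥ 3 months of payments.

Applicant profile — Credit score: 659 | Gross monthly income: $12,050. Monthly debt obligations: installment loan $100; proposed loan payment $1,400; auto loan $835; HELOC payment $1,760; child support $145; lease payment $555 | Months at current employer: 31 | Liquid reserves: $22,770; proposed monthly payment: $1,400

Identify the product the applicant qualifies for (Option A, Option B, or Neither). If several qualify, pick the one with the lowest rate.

Total debts = (100 + 1,400 + 835 + 1,760 + 145 + 555) = 4,795; DTI = 4,795/12,050 = 39.8%.
Reserves = 22,770/1,400 = 16.3 months.
Option A: score 659 ≥ 580; DTI 39.8% > 38% → does not qualify.
Option B: score 659 ≥ 640; DTI 39.8% ≤ 50%; employment 31 ≥ 24 mo; reserves 16.3 ≥ 3 mo → qualifies.

Option B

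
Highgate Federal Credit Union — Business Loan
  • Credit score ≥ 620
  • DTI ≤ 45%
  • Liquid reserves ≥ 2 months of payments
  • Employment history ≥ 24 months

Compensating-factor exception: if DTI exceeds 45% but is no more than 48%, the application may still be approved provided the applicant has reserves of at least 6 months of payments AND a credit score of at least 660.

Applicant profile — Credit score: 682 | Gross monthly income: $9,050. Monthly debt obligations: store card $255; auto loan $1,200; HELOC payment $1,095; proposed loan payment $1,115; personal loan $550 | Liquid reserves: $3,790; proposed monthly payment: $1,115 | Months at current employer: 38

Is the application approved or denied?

Credit score 682 ≥ 620 (meets base)
Total debts = (255 + 1,200 + 1,095 + 1,115 + 550) = 4,215. DTI: 4,215 ÷ 9,050 = 46.6%, over the 45% base limit.
Reserves = 3,790/1,115 = 3.4 months ≥ 2
Employment 38 ≥ 24 months
DTI 46.6% is within the 45%–48% exception band; checking compensating factors.
Reserves 3.4 < 6 months; credit score 682 ≥ 660.
Override conditions not both satisfied; exception does not apply.

Denied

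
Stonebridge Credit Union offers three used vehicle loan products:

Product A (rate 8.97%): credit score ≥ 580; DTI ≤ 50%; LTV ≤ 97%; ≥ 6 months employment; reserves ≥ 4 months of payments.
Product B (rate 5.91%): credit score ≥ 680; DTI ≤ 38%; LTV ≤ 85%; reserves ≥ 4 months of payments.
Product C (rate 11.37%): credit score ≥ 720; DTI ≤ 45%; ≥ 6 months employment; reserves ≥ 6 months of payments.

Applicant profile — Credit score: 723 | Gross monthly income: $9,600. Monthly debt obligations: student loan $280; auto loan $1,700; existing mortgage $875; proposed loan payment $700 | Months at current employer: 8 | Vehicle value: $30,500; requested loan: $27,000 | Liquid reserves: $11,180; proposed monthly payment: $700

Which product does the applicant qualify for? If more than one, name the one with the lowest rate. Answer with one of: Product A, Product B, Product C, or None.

Total debts = (280 + 1,700 + 875 + 700) = 3,555; DTI = 3,555/9,600 = 37%.
LTV = 27,000/30,500 = 88.5%.
Reserves = 11,180/700 = 16.0 months.
Product A: score 723 ≥ 580; DTI 37% ≤ 50%; LTV 88.5% ≤ 97%; employment 8 ≥ 6 mo; reserves 16.0 ≥ 4 mo → qualifies.
Product B: score 723 ≥ 680; DTI 37% ≤ 38%; LTV 88.5% > 85%; reserves 16.0 ≥ 4 mo → does not qualify.
Product C: score 723 ≥ 720; DTI 37% ≤ 45%; employment 8 ≥ 6 mo; reserves 16.0 ≥ 6 mo → qualifies.
Qualifying: Product A, Product C. Lowest rate is 8.97% → Product A.

Product A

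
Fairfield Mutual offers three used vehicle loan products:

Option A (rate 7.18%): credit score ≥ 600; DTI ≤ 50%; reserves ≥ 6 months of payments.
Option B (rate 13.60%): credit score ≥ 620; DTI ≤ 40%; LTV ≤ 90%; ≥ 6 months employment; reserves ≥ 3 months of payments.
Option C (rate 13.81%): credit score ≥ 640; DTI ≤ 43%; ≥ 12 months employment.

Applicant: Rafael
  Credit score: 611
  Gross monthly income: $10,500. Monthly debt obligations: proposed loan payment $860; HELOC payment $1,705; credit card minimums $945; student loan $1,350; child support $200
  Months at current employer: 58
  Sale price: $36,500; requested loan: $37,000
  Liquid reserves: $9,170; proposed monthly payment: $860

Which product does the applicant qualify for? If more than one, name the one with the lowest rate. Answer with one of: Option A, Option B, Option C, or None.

Option A

Total debts = (860 + 1,705 + 945 + 1,350 + 200) = 5,060; DTI = 5,060/10,500 = 48.2%.
LTV = 37,000/36,500 = 101.4%.
Reserves = 9,170/860 = 10.7 months.
Option A: score 611 ≥ 600; DTI 48.2% ≤ 50%; reserves 10.7 ≥ 6 mo → qualifies.
Option B: score 611 < 620; DTI 48.2% > 40%; LTV 101.4% > 90%; employment 58 ≥ 6 mo; reserves 10.7 ≥ 3 mo → does not qualify.
Option C: score 611 < 640; DTI 48.2% > 43%; employment 58 ≥ 12 mo → does not qualify.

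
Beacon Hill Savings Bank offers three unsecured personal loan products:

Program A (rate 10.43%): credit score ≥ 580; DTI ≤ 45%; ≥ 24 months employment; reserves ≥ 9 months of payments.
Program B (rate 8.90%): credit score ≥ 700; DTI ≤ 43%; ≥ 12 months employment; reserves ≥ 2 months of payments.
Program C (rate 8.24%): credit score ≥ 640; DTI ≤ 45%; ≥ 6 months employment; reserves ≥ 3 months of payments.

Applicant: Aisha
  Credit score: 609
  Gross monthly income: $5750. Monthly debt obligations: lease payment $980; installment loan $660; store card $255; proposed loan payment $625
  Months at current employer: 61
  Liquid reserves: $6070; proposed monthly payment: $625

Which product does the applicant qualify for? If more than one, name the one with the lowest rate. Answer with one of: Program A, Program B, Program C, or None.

Program A

Total debts = (980 + 660 + 255 + 625) = 2,520; DTI = 2,520/5,750 = 43.8%.
Reserves = 6,070/625 = 9.7 months.
Program A: score 609 ≥ 580; DTI 43.8% ≤ 45%; employment 61 ≥ 24 mo; reserves 9.7 ≥ 9 mo → qualifies.
Program B: score 609 < 700; DTI 43.8% > 43%; employment 61 ≥ 12 mo; reserves 9.7 ≥ 2 mo → does not qualify.
Program C: score 609 < 640; DTI 43.8% ≤ 45%; employment 61 ≥ 6 mo; reserves 9.7 ≥ 3 mo → does not qualify.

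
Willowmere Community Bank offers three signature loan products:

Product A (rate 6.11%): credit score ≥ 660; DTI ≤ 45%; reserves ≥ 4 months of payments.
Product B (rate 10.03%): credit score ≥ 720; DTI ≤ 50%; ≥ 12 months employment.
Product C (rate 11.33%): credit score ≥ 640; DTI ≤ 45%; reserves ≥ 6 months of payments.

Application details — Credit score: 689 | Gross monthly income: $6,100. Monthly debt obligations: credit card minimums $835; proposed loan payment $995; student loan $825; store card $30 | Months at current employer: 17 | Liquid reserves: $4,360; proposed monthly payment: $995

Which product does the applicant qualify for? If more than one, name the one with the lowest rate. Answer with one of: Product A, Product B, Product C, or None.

Product A

Total debts = (835 + 995 + 825 + 30) = 2,685; DTI = 2,685/6,100 = 44%.
Reserves = 4,360/995 = 4.4 months.
Product A: score 689 ≥ 660; DTI 44% ≤ 45%; reserves 4.4 ≥ 4 mo → qualifies.
Product B: score 689 < 720; DTI 44% ≤ 50%; employment 17 ≥ 12 mo → does not qualify.
Product C: score 689 ≥ 640; DTI 44% ≤ 45%; reserves 4.4 < 6 mo → does not qualify.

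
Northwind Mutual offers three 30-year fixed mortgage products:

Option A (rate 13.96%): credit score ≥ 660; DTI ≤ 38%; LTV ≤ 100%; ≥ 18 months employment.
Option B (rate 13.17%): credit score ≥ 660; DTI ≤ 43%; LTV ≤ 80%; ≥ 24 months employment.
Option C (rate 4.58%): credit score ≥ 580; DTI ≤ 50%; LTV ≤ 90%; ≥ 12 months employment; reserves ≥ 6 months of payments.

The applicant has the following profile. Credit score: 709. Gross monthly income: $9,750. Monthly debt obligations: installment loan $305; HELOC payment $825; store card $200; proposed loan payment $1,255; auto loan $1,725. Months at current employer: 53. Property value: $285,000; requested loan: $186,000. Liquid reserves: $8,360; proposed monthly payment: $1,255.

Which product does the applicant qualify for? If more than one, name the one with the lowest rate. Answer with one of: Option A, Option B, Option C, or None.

Option C

Total debts = (305 + 825 + 200 + 1,255 + 1,725) = 4,310; DTI = 4,310/9,750 = 44.2%.
LTV = 186,000/285,000 = 65.3%.
Reserves = 8,360/1,255 = 6.7 months.
Option A: score 709 ≥ 660; DTI 44.2% > 38%; LTV 65.3% ≤ 100%; employment 53 ≥ 18 mo → does not qualify.
Option B: score 709 ≥ 660; DTI 44.2% > 43%; LTV 65.3% ≤ 80%; employment 53 ≥ 24 mo → does not qualify.
Option C: score 709 ≥ 580; DTI 44.2% ≤ 50%; LTV 65.3% ≤ 90%; employment 53 ≥ 12 mo; reserves 6.7 ≥ 6 mo → qualifies.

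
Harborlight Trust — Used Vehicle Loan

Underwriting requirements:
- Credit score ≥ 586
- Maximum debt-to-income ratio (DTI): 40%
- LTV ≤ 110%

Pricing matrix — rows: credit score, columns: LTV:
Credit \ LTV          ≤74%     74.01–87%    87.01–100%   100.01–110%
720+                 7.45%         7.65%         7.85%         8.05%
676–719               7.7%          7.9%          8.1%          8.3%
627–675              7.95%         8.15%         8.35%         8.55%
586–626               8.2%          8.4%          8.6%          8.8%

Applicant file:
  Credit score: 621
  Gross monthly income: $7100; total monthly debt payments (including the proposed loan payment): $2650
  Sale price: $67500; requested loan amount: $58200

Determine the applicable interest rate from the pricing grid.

Credit score 621 ≥ 586; DTI: 2,650 ÷ 7,100 = 37.3%, within the 40% cap
LTV: 58,200 ÷ 67,500 = 86.2%, within 110% cap
Score 621 is in the 586–626 band; LTV 86.2% is in the 74.01–87% band → 8.4%.

8.4%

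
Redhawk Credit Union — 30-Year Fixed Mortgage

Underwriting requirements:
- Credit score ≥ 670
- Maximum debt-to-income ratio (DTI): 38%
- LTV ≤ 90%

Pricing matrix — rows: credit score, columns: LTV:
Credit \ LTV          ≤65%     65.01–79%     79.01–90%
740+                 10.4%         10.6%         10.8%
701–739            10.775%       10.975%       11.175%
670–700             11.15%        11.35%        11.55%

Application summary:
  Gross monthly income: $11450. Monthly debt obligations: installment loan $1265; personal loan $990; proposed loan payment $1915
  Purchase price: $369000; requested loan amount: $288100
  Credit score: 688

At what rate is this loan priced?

Credit score 688 ≥ 670; Total monthly debts = (1,265 + 990 + 1,915) = 4,170. Debt-to-income = 4,170/11,450 = 36.4% — meets 38% limit
LTV = 288,100/369,000 = 78.1% ≤ 90%
Score 688 is in the 670–700 band; LTV 78.1% is in the 65.01–79% band → 11.35%.

11.35%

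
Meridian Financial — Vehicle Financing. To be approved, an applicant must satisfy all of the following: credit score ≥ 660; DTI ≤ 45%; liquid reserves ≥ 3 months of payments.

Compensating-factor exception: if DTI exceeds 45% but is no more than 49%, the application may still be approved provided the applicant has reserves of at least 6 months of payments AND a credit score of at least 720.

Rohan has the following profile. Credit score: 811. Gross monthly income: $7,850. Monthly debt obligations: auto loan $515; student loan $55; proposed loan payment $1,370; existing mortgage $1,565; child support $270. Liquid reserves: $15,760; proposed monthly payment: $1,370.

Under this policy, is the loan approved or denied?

Credit score 811 ≥ 660 (meets base)
Total debts = (515 + 55 + 1,370 + 1,565 + 270) = 3,775. DTI = 3,775/7,850 = 48.1% > 45% — standard DTI limit exceeded.
Reserves = 15,760/1,370 = 11.5 months ≥ 3
48.1% falls in the override range (45%–49%), so the compensating-factor test applies.
Override check — reserves: 11.5 mo (ok); score: 811 (ok).
Both override conditions satisfied; DTI exception granted.

Approved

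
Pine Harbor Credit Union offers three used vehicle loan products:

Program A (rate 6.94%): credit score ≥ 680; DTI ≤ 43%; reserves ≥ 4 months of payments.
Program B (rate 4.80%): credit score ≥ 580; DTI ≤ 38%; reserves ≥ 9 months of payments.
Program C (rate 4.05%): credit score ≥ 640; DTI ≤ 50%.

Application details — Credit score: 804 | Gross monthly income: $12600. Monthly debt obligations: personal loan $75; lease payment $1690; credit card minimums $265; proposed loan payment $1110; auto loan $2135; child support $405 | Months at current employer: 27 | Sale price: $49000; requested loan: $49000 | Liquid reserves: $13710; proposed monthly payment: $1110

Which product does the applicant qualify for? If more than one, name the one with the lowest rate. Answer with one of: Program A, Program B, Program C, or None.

Total debts = (75 + 1,690 + 265 + 1,110 + 2,135 + 405) = 5,680; DTI = 5,680/12,600 = 45.1%.
LTV = 49,000/49,000 = 100%.
Reserves = 13,710/1,110 = 12.4 months.
Program A: score 804 ≥ 680; DTI 45.1% > 43%; reserves 12.4 ≥ 4 mo → does not qualify.
Program B: score 804 ≥ 580; DTI 45.1% > 38%; reserves 12.4 ≥ 9 mo → does not qualify.
Program C: score 804 ≥ 640; DTI 45.1% ≤ 50% → qualifies.

Program C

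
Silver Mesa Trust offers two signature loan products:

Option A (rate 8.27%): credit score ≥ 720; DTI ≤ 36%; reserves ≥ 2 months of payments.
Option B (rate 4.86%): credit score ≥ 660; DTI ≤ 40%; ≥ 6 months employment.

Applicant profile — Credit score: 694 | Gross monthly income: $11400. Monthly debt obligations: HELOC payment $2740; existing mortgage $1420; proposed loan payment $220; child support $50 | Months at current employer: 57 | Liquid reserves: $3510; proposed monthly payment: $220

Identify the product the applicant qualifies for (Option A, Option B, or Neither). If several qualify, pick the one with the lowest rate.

Total debts = (2,740 + 1,420 + 220 + 50) = 4,430; DTI = 4,430/11,400 = 38.9%.
Reserves = 3,510/220 = 16.0 months.
Option A: score 694 < 720; DTI 38.9% > 36%; reserves 16.0 ≥ 2 mo → does not qualify.
Option B: score 694 ≥ 660; DTI 38.9% ≤ 40%; employment 57 ≥ 6 mo → qualifies.

Option B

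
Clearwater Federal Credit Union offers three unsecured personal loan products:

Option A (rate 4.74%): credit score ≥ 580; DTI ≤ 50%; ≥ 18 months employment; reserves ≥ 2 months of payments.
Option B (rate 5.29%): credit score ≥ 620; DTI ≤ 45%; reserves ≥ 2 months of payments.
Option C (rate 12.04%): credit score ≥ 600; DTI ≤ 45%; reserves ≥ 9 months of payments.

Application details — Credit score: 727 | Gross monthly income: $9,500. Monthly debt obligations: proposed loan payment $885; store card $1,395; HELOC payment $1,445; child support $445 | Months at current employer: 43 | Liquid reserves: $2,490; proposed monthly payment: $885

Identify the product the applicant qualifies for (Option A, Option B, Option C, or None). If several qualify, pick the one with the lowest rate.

Total debts = (885 + 1,395 + 1,445 + 445) = 4,170; DTI = 4,170/9,500 = 43.9%.
Reserves = 2,490/885 = 2.8 months.
Option A: score 727 ≥ 580; DTI 43.9% ≤ 50%; employment 43 ≥ 18 mo; reserves 2.8 ≥ 2 mo → qualifies.
Option B: score 727 ≥ 620; DTI 43.9% ≤ 45%; reserves 2.8 ≥ 2 mo → qualifies.
Option C: score 727 ≥ 600; DTI 43.9% ≤ 45%; reserves 2.8 < 9 mo → does not qualify.
Qualifying: Option A, Option B. Lowest rate is 4.74% → Option A.

Option A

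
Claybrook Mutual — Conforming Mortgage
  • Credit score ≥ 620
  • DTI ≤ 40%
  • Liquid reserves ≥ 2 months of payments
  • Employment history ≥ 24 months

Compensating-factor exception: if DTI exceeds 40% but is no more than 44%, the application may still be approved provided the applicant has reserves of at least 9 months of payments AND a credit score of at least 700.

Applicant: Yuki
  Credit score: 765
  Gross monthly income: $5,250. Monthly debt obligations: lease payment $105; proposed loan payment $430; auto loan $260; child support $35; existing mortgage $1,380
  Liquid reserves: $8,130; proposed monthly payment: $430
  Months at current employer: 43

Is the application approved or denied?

Approved

Credit score 765 ≥ 620 (meets base)
Total debts = (105 + 430 + 260 + 35 + 1,380) = 2,210. DTI: 2,210 ÷ 5,250 = 42.1%, over the 40% base limit.
Liquid reserves cover 8,130/430 = 18.9 months — ≥ 2 required
Employment 43 ≥ 24 months
DTI 42.1% is within the 40%–44% exception band; checking compensating factors.
Reserves 18.9 ≥ 9 months; credit score 765 ≥ 700.
Both compensating conditions met → exception applies.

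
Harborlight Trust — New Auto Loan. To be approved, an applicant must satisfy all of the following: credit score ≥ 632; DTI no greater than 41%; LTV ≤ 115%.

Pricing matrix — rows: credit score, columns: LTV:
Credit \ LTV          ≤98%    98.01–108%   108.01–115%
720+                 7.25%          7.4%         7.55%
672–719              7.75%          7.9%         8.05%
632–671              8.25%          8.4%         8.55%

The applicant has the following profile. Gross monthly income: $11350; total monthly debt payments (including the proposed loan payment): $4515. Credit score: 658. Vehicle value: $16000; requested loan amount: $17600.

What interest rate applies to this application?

8.55%

Credit score 658 ≥ 632; DTI: 4,515 ÷ 11,350 = 39.8%, within the 41% cap
LTV = 17,600/16,000 = 110% ≤ 115%
Credit 658 → row 632–671; LTV 110% → column 108.01–115%. Grid cell → 8.55%.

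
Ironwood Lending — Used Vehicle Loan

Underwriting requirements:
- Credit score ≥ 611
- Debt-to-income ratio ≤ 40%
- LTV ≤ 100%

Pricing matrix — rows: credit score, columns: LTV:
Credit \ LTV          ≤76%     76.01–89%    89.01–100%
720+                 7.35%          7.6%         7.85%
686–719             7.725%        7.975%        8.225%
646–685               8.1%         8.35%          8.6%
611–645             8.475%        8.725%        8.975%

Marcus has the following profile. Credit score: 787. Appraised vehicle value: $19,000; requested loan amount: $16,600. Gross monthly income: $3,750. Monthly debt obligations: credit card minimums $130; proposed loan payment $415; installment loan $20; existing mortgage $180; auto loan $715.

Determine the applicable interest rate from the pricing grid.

Credit score 787 ≥ 611; Total monthly debts = (130 + 415 + 20 + 180 + 715) = 1,460. Debt-to-income = 1,460/3,750 = 38.9% — meets 40% limit
LTV = 16,600/19,000 = 87.4% ≤ 100%
Row: 787 falls in 720+. Column: 87.4% falls in 76.01–89%. Rate = 7.6%.

7.6%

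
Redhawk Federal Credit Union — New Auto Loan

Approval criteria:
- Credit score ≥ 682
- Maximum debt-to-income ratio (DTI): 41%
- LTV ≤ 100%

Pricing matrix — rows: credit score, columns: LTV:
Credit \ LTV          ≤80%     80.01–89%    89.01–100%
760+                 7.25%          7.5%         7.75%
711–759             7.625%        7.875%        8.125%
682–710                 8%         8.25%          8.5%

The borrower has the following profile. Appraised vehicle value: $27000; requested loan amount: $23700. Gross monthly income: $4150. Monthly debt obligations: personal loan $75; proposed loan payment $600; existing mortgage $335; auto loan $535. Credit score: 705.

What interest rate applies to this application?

8.25%

Credit score 705 ≥ 682; Total monthly debts = (75 + 600 + 335 + 535) = 1,545. Debt-to-income = 1,545/4,150 = 37.2% — meets 41% limit
LTV = 23,700/27,000 = 87.8% ≤ 100%
Row: 705 falls in 682–710. Column: 87.8% falls in 80.01–89%. Rate = 8.25%.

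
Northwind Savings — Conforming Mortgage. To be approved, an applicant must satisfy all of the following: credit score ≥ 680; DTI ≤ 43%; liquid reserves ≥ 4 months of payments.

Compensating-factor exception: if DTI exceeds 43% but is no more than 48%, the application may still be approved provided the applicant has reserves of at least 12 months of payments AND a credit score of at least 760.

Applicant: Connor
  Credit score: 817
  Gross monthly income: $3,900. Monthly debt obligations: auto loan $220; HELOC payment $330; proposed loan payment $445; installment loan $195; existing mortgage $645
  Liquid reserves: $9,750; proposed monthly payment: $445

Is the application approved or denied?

Approved

Credit score 817 ≥ 680 (meets base)
Total debts = (220 + 330 + 445 + 195 + 645) = 1,835. DTI = 1,835/3,900 = 47.1% > 43% — standard DTI limit exceeded.
Reserves = 9,750/445 = 21.9 months ≥ 4
47.1% falls in the override range (43%–48%), so the compensating-factor test applies.
Reserves 21.9 ≥ 12 months; credit score 817 ≥ 760.
Both override conditions satisfied; DTI exception granted.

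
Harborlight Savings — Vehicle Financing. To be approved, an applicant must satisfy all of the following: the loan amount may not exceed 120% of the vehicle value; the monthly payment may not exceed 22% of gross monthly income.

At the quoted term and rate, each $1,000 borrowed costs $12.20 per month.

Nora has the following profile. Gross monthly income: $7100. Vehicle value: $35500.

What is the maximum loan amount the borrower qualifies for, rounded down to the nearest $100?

$42,600

Payment cap: 22% × $7,100 = $1,562/month.
At $12.20 per $1,000, that supports 1,562/12.20 × 1,000 ≈ $128,032 → $128,000.
LTV cap: 120% × $35,500 = $42,600 → $42,600.
Binding constraint: loan-to-value.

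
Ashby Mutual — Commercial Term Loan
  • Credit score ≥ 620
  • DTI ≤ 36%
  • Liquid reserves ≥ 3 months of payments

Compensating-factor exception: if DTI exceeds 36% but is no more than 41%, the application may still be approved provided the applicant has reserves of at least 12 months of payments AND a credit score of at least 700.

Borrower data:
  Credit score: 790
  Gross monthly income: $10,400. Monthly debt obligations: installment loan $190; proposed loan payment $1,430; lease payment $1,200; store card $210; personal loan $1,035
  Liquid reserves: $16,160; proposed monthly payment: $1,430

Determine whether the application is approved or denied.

Credit score 790 ≥ 620 (meets base)
Total debts = (190 + 1,430 + 1,200 + 210 + 1,035) = 4,065. DTI: 4,065 ÷ 10,400 = 39.1%, over the 36% base limit.
Reserves: 16,160 ÷ 1,430 = 11.3 months (meets 3-month minimum)
39.1% falls in the override range (36%–41%), so the compensating-factor test applies.
Override check — reserves: 11.3 mo (short of 12); score: 790 (ok).
Override conditions not both satisfied; exception does not apply.

Denied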